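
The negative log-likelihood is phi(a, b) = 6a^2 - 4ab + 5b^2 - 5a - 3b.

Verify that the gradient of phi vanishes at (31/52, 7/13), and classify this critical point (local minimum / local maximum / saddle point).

∇phi = (12a - 4b - 5, -4a + 10b - 3); substituting (31/52, 7/13) gives ∇phi = (0, 0), so (31/52, 7/13) is indeed a critical point.
The Hessian of phi is constant: H = [[12, -4], [-4, 10]].
det(H) = 12·10 − (-4)² = 104.
det(H) > 0 and tr(H) = 22 > 0, so H is positive definite and the point is a local minimum.

local minimum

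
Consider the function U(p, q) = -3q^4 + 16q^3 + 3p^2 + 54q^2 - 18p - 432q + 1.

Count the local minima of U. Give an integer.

U separates as a function of p plus a function of q, so ∇U=0 decouples.
∂U/∂p = 6(p - 3) = 0 at p ∈ {3}; ∂U/∂q = -12(q - 4)(q - 3)(q + 3) = 0 at q ∈ {-3, 3, 4}.
The Hessian is diagonal: diag(U_pp, U_qq). Second derivatives: U_pp(3)=6; U_qq(-3)=-504, U_qq(3)=72, U_qq(4)=-84.
Local minima occur where both diagonal entries positive: (3, 3). Count: 1.

1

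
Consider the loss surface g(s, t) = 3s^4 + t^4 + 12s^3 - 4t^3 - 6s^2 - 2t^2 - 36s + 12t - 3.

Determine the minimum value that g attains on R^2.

g(s,t) separates as P(s) + Q(t) − 3, so its minimum is min P + min Q − 3.
P'(s) = 12(s - 1)(s + 1)(s + 3) vanishes at s ∈ {-3, -1, 1}; Q'(t) = 4(t - 3)(t - 1)(t + 1) vanishes at t ∈ {-1, 1, 3}.
Local minima of P (where P''>0): P(-3)=-27, P(1)=-27. Local minima of Q: Q(-1)=-9, Q(3)=-9.
So the global minimum of g is P(-3) + Q(-1) − 3 = -27 − 9 − 3 = -39, attained at (-3, -1).

-39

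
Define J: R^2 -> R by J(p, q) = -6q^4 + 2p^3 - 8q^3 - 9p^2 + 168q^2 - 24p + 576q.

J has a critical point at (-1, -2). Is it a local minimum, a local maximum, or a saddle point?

saddle point

The mixed partial ∂²J/∂p∂q is 0, so the Hessian at any point is diag(J_pp, J_qq) = diag(6(2p - 3), 24(-3q^2 - 2q + 14)).
At (-1, -2): H = diag(-30, 144).
The eigenvalues have opposite signs, so H is indefinite: a saddle point.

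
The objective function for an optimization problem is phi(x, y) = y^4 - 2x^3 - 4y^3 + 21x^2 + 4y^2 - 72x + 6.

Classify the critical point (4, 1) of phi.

The mixed partial ∂²phi/∂x∂y is 0, so the Hessian at any point is diag(phi_xx, phi_yy) = diag(6(-2x + 7), 4(3y^2 - 6y + 2)).
At (4, 1): H = diag(-6, -4).
Both eigenvalues are negative, so H is negative definite: a local maximum.

local maximum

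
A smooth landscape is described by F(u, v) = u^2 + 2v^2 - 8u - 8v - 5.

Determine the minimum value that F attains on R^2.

-29

F(u,v) separates as P(u) + Q(v) − 5, so its minimum is min P + min Q − 5.
P'(u) = 2u - 8 vanishes at u ∈ {4}; Q'(v) = 4v - 8 vanishes at v ∈ {2}.
Local minima of P (where P''>0): P(4)=-16. Local minima of Q: Q(2)=-8.
So the global minimum of F is P(4) + Q(2) − 5 = -16 − 8 − 5 = -29, attained at (4, 2).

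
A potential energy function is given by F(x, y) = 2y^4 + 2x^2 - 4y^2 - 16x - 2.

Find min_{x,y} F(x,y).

-36

F(x,y) separates as P(x) + Q(y) − 2, so its minimum is min P + min Q − 2.
P'(x) = 4x - 16 vanishes at x ∈ {4}; Q'(y) = 8y(y - 1)(y + 1) vanishes at y ∈ {-1, 0, 1}.
Local minima of P (where P''>0): P(4)=-32. Local minima of Q: Q(-1)=-2, Q(1)=-2.
So the global minimum of F is P(4) + Q(-1) − 2 = -32 − 2 − 2 = -36, attained at (4, -1).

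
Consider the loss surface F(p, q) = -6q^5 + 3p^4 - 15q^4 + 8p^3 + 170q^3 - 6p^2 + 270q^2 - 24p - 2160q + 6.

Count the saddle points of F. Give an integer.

F separates as a function of p plus a function of q, so ∇F=0 decouples.
∂F/∂p = 12(p - 1)(p + 1)(p + 2) = 0 at p ∈ {-2, -1, 1}; ∂F/∂q = -30(q - 3)(q - 2)(q + 3)(q + 4) = 0 at q ∈ {-4, -3, 2, 3}.
The Hessian is diagonal: diag(F_pp, F_qq). Second derivatives: F_pp(-2)=36, F_pp(-1)=-24, F_pp(1)=72; F_qq(-4)=1260, F_qq(-3)=-900, F_qq(2)=900, F_qq(3)=-1260.
Saddle points occur where the two diagonal entries have opposite signs: (-2, -3), (-2, 3), (-1, -4), (-1, 2), (1, -3), (1, 3). Count: 6.

6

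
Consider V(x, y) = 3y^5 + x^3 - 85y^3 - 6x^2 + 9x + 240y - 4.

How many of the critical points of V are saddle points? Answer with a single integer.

V separates as a function of x plus a function of y, so ∇V=0 decouples.
∂V/∂x = 3(x - 3)(x - 1) = 0 at x ∈ {1, 3}; ∂V/∂y = 15(y - 4)(y - 1)(y + 1)(y + 4) = 0 at y ∈ {-4, -1, 1, 4}.
The Hessian is diagonal: diag(V_xx, V_yy). Second derivatives: V_xx(1)=-6, V_xx(3)=6; V_yy(-4)=-1800, V_yy(-1)=450, V_yy(1)=-450, V_yy(4)=1800.
Saddle points occur where the two diagonal entries have opposite signs: (1, -1), (1, 4), (3, -4), (3, 1). Count: 4.

4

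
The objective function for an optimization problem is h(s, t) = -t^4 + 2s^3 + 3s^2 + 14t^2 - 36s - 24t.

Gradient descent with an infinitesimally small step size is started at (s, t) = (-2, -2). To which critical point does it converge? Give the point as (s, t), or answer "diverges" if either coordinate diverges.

h is separable, so gradient descent decouples: s follows -∂h/∂s, t follows -∂h/∂t.
∂h/∂s = 6(s - 2)(s + 3); at s=-2 this is -24, so s increases.
∂h/∂t = -4(t - 2)(t - 1)(t + 3); at t=-2 this is -48, so t increases.
s converges to its nearest critical value 2 (a local min of the s-part); t converges to 1. The iterate converges to (2, 1).

(2, 1)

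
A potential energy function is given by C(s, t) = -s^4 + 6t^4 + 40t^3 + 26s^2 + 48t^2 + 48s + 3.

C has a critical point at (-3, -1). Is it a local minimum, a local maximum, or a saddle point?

local maximum

The mixed partial ∂²C/∂s∂t is 0, so the Hessian at any point is diag(C_ss, C_tt) = diag(4(-3s^2 + 13), 24(3t^2 + 10t + 4)).
At (-3, -1): H = diag(-56, -72).
Both eigenvalues are negative, so H is negative definite: a local maximum.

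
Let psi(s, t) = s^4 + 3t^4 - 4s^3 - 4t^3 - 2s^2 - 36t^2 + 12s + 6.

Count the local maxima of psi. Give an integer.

1

psi separates as a function of s plus a function of t, so ∇psi=0 decouples.
∂psi/∂s = 4(s - 3)(s - 1)(s + 1) = 0 at s ∈ {-1, 1, 3}; ∂psi/∂t = 12t(t - 3)(t + 2) = 0 at t ∈ {-2, 0, 3}.
The Hessian is diagonal: diag(psi_ss, psi_tt). Second derivatives: psi_ss(-1)=32, psi_ss(1)=-16, psi_ss(3)=32; psi_tt(-2)=120, psi_tt(0)=-72, psi_tt(3)=180.
Local maxima occur where both diagonal entries negative: (1, 0). Count: 1.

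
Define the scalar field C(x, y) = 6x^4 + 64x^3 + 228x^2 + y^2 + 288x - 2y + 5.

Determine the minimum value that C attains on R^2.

C(x,y) separates as P(x) + Q(y) + 5, so its minimum is min P + min Q + 5.
P'(x) = 24(x + 1)(x + 3)(x + 4) vanishes at x ∈ {-4, -3, -1}; Q'(y) = 2y - 2 vanishes at y ∈ {1}.
Local minima of P (where P''>0): P(-4)=-64, P(-1)=-118. Local minima of Q: Q(1)=-1.
So the global minimum of C is P(-1) + Q(1) + 5 = -118 − 1 + 5 = -114, attained at (-1, 1).

-114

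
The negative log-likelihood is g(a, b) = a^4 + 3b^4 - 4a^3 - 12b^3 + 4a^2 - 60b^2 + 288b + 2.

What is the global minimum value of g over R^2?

g(a,b) separates as P(a) + Q(b) + 2, so its minimum is min P + min Q + 2.
P'(a) = 4a(a - 2)(a - 1) vanishes at a ∈ {0, 1, 2}; Q'(b) = 12(b - 4)(b - 2)(b + 3) vanishes at b ∈ {-3, 2, 4}.
Local minima of P (where P''>0): P(0)=0, P(2)=0. Local minima of Q: Q(-3)=-837, Q(4)=192.
So the global minimum of g is P(0) + Q(-3) + 2 = 0 − 837 + 2 = -835, attained at (0, -3).

-835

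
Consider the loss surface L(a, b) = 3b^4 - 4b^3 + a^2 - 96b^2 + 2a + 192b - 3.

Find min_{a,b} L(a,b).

L(a,b) separates as P(a) + Q(b) − 3, so its minimum is min P + min Q − 3.
P'(a) = 2a + 2 vanishes at a ∈ {-1}; Q'(b) = 12(b - 4)(b - 1)(b + 4) vanishes at b ∈ {-4, 1, 4}.
Local minima of P (where P''>0): P(-1)=-1. Local minima of Q: Q(-4)=-1280, Q(4)=-256.
So the global minimum of L is P(-1) + Q(-4) − 3 = -1 − 1280 − 3 = -1284, attained at (-1, -4).

-1284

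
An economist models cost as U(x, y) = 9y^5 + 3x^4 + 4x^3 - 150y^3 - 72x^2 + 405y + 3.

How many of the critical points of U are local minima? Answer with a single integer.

4

U separates as a function of x plus a function of y, so ∇U=0 decouples.
∂U/∂x = 12x(x - 3)(x + 4) = 0 at x ∈ {-4, 0, 3}; ∂U/∂y = 45(y - 3)(y - 1)(y + 1)(y + 3) = 0 at y ∈ {-3, -1, 1, 3}.
The Hessian is diagonal: diag(U_xx, U_yy). Second derivatives: U_xx(-4)=336, U_xx(0)=-144, U_xx(3)=252; U_yy(-3)=-2160, U_yy(-1)=720, U_yy(1)=-720, U_yy(3)=2160.
Local minima occur where both diagonal entries positive: (-4, -1), (-4, 3), (3, -1), (3, 3). Count: 4.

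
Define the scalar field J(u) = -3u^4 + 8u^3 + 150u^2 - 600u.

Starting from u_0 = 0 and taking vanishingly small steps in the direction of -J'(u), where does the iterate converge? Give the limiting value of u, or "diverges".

J'(u) = -12(u - 5)(u - 2)(u + 5), so J'(0) = -600.
Gradient descent moves in the -J' direction, i.e. u is increasing.
The nearest critical point in that direction is u = 2, where J'' = 252 > 0 (a local minimum). The iterate converges there.

2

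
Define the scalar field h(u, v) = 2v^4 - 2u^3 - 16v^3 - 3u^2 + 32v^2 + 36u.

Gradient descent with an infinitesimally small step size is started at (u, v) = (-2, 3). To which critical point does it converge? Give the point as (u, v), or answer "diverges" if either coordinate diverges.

h is separable, so gradient descent decouples: u follows -∂h/∂u, v follows -∂h/∂v.
∂h/∂u = -6(u - 2)(u + 3); at u=-2 this is 24, so u decreases.
∂h/∂v = 8v(v - 4)(v - 2); at v=3 this is -24, so v increases.
u converges to its nearest critical value -3 (a local min of the u-part); v converges to 4. The iterate converges to (-3, 4).

(-3, 4)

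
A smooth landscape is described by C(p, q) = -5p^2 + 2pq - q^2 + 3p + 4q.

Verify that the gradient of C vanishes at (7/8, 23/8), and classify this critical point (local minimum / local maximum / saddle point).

local maximum

∇C = (-10p + 2q + 3, 2p - 2q + 4); substituting (7/8, 23/8) gives ∇C = (0, 0), so (7/8, 23/8) is indeed a critical point.
The Hessian of C is constant: H = [[-10, 2], [2, -2]].
det(H) = (-10)·(-2) − 2² = 16.
det(H) > 0 and tr(H) = -12 < 0, so H is negative definite and the point is a local maximum.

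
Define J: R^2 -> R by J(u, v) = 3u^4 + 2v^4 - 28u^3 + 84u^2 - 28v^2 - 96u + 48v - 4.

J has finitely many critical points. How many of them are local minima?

J separates as a function of u plus a function of v, so ∇J=0 decouples.
∂J/∂u = 12(u - 4)(u - 2)(u - 1) = 0 at u ∈ {1, 2, 4}; ∂J/∂v = 8(v - 2)(v - 1)(v + 3) = 0 at v ∈ {-3, 1, 2}.
The Hessian is diagonal: diag(J_uu, J_vv). Second derivatives: J_uu(1)=36, J_uu(2)=-24, J_uu(4)=72; J_vv(-3)=160, J_vv(1)=-32, J_vv(2)=40.
Local minima occur where both diagonal entries positive: (1, -3), (1, 2), (4, -3), (4, 2). Count: 4.

4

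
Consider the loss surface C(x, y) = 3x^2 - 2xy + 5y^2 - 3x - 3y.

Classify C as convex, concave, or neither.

convex

C is quadratic, so its Hessian is the constant matrix H = [[6, -2], [-2, 10]].
det(H) = 56, tr(H) = 16.
det(H) > 0 and tr(H) > 0, so H is positive definite everywhere: convex.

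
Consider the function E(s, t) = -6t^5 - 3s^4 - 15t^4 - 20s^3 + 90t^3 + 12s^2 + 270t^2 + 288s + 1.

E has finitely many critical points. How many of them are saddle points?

6

E separates as a function of s plus a function of t, so ∇E=0 decouples.
∂E/∂s = -12(s - 2)(s + 3)(s + 4) = 0 at s ∈ {-4, -3, 2}; ∂E/∂t = -30t(t - 3)(t + 2)(t + 3) = 0 at t ∈ {-3, -2, 0, 3}.
The Hessian is diagonal: diag(E_ss, E_tt). Second derivatives: E_ss(-4)=-72, E_ss(-3)=60, E_ss(2)=-360; E_tt(-3)=540, E_tt(-2)=-300, E_tt(0)=540, E_tt(3)=-2700.
Saddle points occur where the two diagonal entries have opposite signs: (-4, -3), (-4, 0), (-3, -2), (-3, 3), (2, -3), (2, 0). Count: 6.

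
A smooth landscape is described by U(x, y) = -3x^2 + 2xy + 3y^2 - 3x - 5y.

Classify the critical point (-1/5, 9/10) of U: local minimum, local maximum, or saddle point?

saddle point

The Hessian of U is constant: H = [[-6, 2], [2, 6]].
det(H) = (-6)·6 − 2² = -40.
Since det(H) < 0, H is indefinite and the critical point is a saddle point.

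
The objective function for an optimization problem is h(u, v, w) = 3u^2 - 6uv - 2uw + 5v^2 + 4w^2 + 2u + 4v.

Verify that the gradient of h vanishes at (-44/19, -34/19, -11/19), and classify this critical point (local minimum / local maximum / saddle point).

local minimum

∇h = (6u - 6v - 2w + 2, -6u + 10v + 4, -2u + 8w); substituting (-44/19, -34/19, -11/19) gives ∇h = (0, 0, 0), so (-44/19, -34/19, -11/19) is indeed a critical point.
The Hessian is constant: H = [[6, -6, -2], [-6, 10, 0], [-2, 0, 8]].
Leading principal minors: Δ₁ = 6, Δ₂ = 24, Δ₃ = 152.
All leading minors are positive, so H is positive definite: a local minimum.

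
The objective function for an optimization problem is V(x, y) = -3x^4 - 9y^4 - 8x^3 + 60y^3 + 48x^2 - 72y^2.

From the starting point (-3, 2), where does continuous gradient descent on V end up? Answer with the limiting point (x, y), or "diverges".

(0, 1)

V is separable, so gradient descent decouples: x follows -∂V/∂x, y follows -∂V/∂y.
∂V/∂x = -12x(x - 2)(x + 4); at x=-3 this is -180, so x increases.
∂V/∂y = -36y(y - 4)(y - 1); at y=2 this is 144, so y decreases.
x converges to its nearest critical value 0 (a local min of the x-part); y converges to 1. The iterate converges to (0, 1).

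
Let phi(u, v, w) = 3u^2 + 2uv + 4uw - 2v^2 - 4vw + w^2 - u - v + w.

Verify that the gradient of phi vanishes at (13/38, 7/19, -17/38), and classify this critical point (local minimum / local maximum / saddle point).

saddle point

∇phi = (6u + 2v + 4w - 1, 2u - 4v - 4w - 1, 4u - 4v + 2w + 1); substituting (13/38, 7/19, -17/38) gives ∇phi = (0, 0, 0), so (13/38, 7/19, -17/38) is indeed a critical point.
The Hessian is constant: H = [[6, 2, 4], [2, -4, -4], [4, -4, 2]].
Leading principal minors: Δ₁ = 6, Δ₂ = -28, Δ₃ = -152.
The minors fit neither the all-positive nor the alternating-sign pattern, so H is indefinite: a saddle point.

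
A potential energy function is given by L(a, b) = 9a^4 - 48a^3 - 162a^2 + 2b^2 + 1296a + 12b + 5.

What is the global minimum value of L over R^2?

L(a,b) separates as P(a) + Q(b) + 5, so its minimum is min P + min Q + 5.
P'(a) = 36(a - 4)(a - 3)(a + 3) vanishes at a ∈ {-3, 3, 4}; Q'(b) = 4b + 12 vanishes at b ∈ {-3}.
Local minima of P (where P''>0): P(-3)=-3321, P(4)=1824. Local minima of Q: Q(-3)=-18.
So the global minimum of L is P(-3) + Q(-3) + 5 = -3321 − 18 + 5 = -3334, attained at (-3, -3).

-3334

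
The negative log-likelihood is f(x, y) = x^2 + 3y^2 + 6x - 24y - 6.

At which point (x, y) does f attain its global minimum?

f(x,y) separates as P(x) + Q(y) − 6, so its minimum is min P + min Q − 6.
P'(x) = 2x + 6 vanishes at x ∈ {-3}; Q'(y) = 6y - 24 vanishes at y ∈ {4}.
Local minima of P (where P''>0): P(-3)=-9. Local minima of Q: Q(4)=-48.
So the global minimum of f is P(-3) + Q(4) − 6 = -9 − 48 − 6 = -63, attained at (-3, 4).

(-3, 4)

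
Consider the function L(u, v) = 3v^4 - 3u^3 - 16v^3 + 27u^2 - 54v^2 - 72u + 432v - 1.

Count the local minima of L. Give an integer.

2

L separates as a function of u plus a function of v, so ∇L=0 decouples.
∂L/∂u = -9(u - 4)(u - 2) = 0 at u ∈ {2, 4}; ∂L/∂v = 12(v - 4)(v - 3)(v + 3) = 0 at v ∈ {-3, 3, 4}.
The Hessian is diagonal: diag(L_uu, L_vv). Second derivatives: L_uu(2)=18, L_uu(4)=-18; L_vv(-3)=504, L_vv(3)=-72, L_vv(4)=84.
Local minima occur where both diagonal entries positive: (2, -3), (2, 4). Count: 2.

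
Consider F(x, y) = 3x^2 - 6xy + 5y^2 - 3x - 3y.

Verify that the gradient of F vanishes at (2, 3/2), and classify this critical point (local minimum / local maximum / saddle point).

local minimum

∇F = (6x - 6y - 3, -6x + 10y - 3); substituting (2, 3/2) gives ∇F = (0, 0), so (2, 3/2) is indeed a critical point.
The Hessian of F is constant: H = [[6, -6], [-6, 10]].
det(H) = 6·10 − (-6)² = 24.
det(H) > 0 and tr(H) = 16 > 0, so H is positive definite and the point is a local minimum.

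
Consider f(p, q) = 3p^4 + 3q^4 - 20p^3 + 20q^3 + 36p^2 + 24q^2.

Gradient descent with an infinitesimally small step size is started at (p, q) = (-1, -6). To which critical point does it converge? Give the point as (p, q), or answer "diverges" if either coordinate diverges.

f is separable, so gradient descent decouples: p follows -∂f/∂p, q follows -∂f/∂q.
∂f/∂p = 12p(p - 3)(p - 2); at p=-1 this is -144, so p increases.
∂f/∂q = 12q(q + 1)(q + 4); at q=-6 this is -720, so q increases.
p converges to its nearest critical value 0 (a local min of the p-part); q converges to -4. The iterate converges to (0, -4).

(0, -4)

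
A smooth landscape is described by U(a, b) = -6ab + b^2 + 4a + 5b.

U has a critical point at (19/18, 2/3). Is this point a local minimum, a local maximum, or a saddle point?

saddle point

The Hessian of U is constant: H = [[0, -6], [-6, 2]].
det(H) = 0·2 − (-6)² = -36.
Since det(H) < 0, H is indefinite and the critical point is a saddle point.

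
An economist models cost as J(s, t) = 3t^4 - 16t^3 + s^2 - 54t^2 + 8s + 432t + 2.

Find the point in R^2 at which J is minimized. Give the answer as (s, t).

(-4, -3)

J(s,t) separates as P(s) + Q(t) + 2, so its minimum is min P + min Q + 2.
P'(s) = 2s + 8 vanishes at s ∈ {-4}; Q'(t) = 12(t - 4)(t - 3)(t + 3) vanishes at t ∈ {-3, 3, 4}.
Local minima of P (where P''>0): P(-4)=-16. Local minima of Q: Q(-3)=-1107, Q(4)=608.
So the global minimum of J is P(-4) + Q(-3) + 2 = -16 − 1107 + 2 = -1121, attained at (-4, -3).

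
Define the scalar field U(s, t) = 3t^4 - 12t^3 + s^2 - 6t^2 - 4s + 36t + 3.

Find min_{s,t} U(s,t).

-28

U(s,t) separates as P(s) + Q(t) + 3, so its minimum is min P + min Q + 3.
P'(s) = 2s - 4 vanishes at s ∈ {2}; Q'(t) = 12(t - 3)(t - 1)(t + 1) vanishes at t ∈ {-1, 1, 3}.
Local minima of P (where P''>0): P(2)=-4. Local minima of Q: Q(-1)=-27, Q(3)=-27.
So the global minimum of U is P(2) + Q(-1) + 3 = -4 − 27 + 3 = -28, attained at (2, -1).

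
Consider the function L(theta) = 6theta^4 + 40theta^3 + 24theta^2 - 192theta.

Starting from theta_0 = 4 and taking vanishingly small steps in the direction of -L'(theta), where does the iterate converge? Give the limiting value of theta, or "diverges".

L'(theta) = 24(theta - 1)(theta + 2)(theta + 4), so L'(4) = 3456.
Gradient descent moves in the -L' direction, i.e. theta is decreasing.
The nearest critical point in that direction is theta = 1, where L'' = 360 > 0 (a local minimum). The iterate converges there.

1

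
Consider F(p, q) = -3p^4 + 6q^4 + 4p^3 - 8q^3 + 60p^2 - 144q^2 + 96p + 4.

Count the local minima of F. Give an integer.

F separates as a function of p plus a function of q, so ∇F=0 decouples.
∂F/∂p = -12(p - 4)(p + 1)(p + 2) = 0 at p ∈ {-2, -1, 4}; ∂F/∂q = 24q(q - 4)(q + 3) = 0 at q ∈ {-3, 0, 4}.
The Hessian is diagonal: diag(F_pp, F_qq). Second derivatives: F_pp(-2)=-72, F_pp(-1)=60, F_pp(4)=-360; F_qq(-3)=504, F_qq(0)=-288, F_qq(4)=672.
Local minima occur where both diagonal entries positive: (-1, -3), (-1, 4). Count: 2.

2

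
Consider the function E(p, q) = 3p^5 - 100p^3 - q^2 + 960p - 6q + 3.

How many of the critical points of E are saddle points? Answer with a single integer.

E separates as a function of p plus a function of q, so ∇E=0 decouples.
∂E/∂p = 15(p - 4)(p - 2)(p + 2)(p + 4) = 0 at p ∈ {-4, -2, 2, 4}; ∂E/∂q = -2(q + 3) = 0 at q ∈ {-3}.
The Hessian is diagonal: diag(E_pp, E_qq). Second derivatives: E_pp(-4)=-1440, E_pp(-2)=720, E_pp(2)=-720, E_pp(4)=1440; E_qq(-3)=-2.
Saddle points occur where the two diagonal entries have opposite signs: (-2, -3), (4, -3). Count: 2.

2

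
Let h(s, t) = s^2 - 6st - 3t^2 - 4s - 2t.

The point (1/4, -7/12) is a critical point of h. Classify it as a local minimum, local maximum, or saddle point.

saddle point

The Hessian of h is constant: H = [[2, -6], [-6, -6]].
det(H) = 2·(-6) − (-6)² = -48.
Since det(H) < 0, H is indefinite and the critical point is a saddle point.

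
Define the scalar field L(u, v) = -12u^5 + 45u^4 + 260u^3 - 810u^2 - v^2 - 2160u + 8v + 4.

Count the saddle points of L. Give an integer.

L separates as a function of u plus a function of v, so ∇L=0 decouples.
∂L/∂u = -60(u - 4)(u - 3)(u + 1)(u + 3) = 0 at u ∈ {-3, -1, 3, 4}; ∂L/∂v = -2(v - 4) = 0 at v ∈ {4}.
The Hessian is diagonal: diag(L_uu, L_vv). Second derivatives: L_uu(-3)=5040, L_uu(-1)=-2400, L_uu(3)=1440, L_uu(4)=-2100; L_vv(4)=-2.
Saddle points occur where the two diagonal entries have opposite signs: (-3, 4), (3, 4). Count: 2.

2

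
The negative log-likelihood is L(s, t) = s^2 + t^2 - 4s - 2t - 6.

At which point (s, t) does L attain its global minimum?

L(s,t) separates as P(s) + Q(t) − 6, so its minimum is min P + min Q − 6.
P'(s) = 2s - 4 vanishes at s ∈ {2}; Q'(t) = 2(t - 1) vanishes at t ∈ {1}.
Local minima of P (where P''>0): P(2)=-4. Local minima of Q: Q(1)=-1.
So the global minimum of L is P(2) + Q(1) − 6 = -4 − 1 − 6 = -11, attained at (2, 1).

(2, 1)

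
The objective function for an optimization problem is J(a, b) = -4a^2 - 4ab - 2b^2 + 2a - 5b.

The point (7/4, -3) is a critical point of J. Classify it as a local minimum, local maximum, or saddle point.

The Hessian of J is constant: H = [[-8, -4], [-4, -4]].
det(H) = (-8)·(-4) − (-4)² = 16.
det(H) > 0 and tr(H) = -12 < 0, so H is negative definite and the point is a local maximum.

local maximum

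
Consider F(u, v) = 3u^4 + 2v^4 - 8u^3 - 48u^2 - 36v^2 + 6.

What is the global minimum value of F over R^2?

-668

F(u,v) separates as P(u) + Q(v) + 6, so its minimum is min P + min Q + 6.
P'(u) = 12u(u - 4)(u + 2) vanishes at u ∈ {-2, 0, 4}; Q'(v) = 8v(v - 3)(v + 3) vanishes at v ∈ {-3, 0, 3}.
Local minima of P (where P''>0): P(-2)=-80, P(4)=-512. Local minima of Q: Q(-3)=-162, Q(3)=-162.
So the global minimum of F is P(4) + Q(-3) + 6 = -512 − 162 + 6 = -668, attained at (4, -3).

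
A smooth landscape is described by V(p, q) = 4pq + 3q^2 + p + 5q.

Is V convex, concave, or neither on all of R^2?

neither

V is quadratic, so its Hessian is the constant matrix H = [[0, 4], [4, 6]].
det(H) = -16, tr(H) = 6.
det(H) < 0, so H is indefinite: neither convex nor concave.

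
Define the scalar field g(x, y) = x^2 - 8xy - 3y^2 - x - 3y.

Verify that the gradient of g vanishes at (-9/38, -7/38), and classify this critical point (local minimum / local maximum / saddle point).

saddle point

∇g = (2x - 8y - 1, -8x - 6y - 3); substituting (-9/38, -7/38) gives ∇g = (0, 0), so (-9/38, -7/38) is indeed a critical point.
The Hessian of g is constant: H = [[2, -8], [-8, -6]].
det(H) = 2·(-6) − (-8)² = -76.
Since det(H) < 0, H is indefinite and the critical point is a saddle point.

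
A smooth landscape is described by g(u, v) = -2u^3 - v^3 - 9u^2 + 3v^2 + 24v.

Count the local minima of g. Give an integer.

1

g separates as a function of u plus a function of v, so ∇g=0 decouples.
∂g/∂u = -6u(u + 3) = 0 at u ∈ {-3, 0}; ∂g/∂v = -3(v - 4)(v + 2) = 0 at v ∈ {-2, 4}.
The Hessian is diagonal: diag(g_uu, g_vv). Second derivatives: g_uu(-3)=18, g_uu(0)=-18; g_vv(-2)=18, g_vv(4)=-18.
Local minima occur where both diagonal entries positive: (-3, -2). Count: 1.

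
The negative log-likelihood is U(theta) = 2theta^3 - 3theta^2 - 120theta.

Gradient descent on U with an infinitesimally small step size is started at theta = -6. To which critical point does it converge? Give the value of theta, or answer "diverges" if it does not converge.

diverges

U'(theta) = 6(theta - 5)(theta + 4), so U'(-6) = 132.
Gradient descent moves in the -U' direction, i.e. theta is decreasing.
There is no critical point below theta=-6, and U' keeps the same sign, so the iterate runs off to −∞.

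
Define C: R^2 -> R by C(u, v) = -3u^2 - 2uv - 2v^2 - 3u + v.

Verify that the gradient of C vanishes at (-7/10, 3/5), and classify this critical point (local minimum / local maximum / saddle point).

∇C = (-6u - 2v - 3, -2u - 4v + 1); substituting (-7/10, 3/5) gives ∇C = (0, 0), so (-7/10, 3/5) is indeed a critical point.
The Hessian of C is constant: H = [[-6, -2], [-2, -4]].
det(H) = (-6)·(-4) − (-2)² = 20.
det(H) > 0 and tr(H) = -10 < 0, so H is negative definite and the point is a local maximum.

local maximum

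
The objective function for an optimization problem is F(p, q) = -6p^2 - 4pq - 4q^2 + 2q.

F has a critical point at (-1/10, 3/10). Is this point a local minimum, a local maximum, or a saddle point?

local maximum

The Hessian of F is constant: H = [[-12, -4], [-4, -8]].
det(H) = (-12)·(-8) − (-4)² = 80.
det(H) > 0 and tr(H) = -20 < 0, so H is negative definite and the point is a local maximum.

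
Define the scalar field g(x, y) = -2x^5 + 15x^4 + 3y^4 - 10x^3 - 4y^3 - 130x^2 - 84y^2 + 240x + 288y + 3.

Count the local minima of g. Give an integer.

g separates as a function of x plus a function of y, so ∇g=0 decouples.
∂g/∂x = -10(x - 4)(x - 3)(x - 1)(x + 2) = 0 at x ∈ {-2, 1, 3, 4}; ∂g/∂y = 12(y - 3)(y - 2)(y + 4) = 0 at y ∈ {-4, 2, 3}.
The Hessian is diagonal: diag(g_xx, g_yy). Second derivatives: g_xx(-2)=900, g_xx(1)=-180, g_xx(3)=100, g_xx(4)=-180; g_yy(-4)=504, g_yy(2)=-72, g_yy(3)=84.
Local minima occur where both diagonal entries positive: (-2, -4), (-2, 3), (3, -4), (3, 3). Count: 4.

4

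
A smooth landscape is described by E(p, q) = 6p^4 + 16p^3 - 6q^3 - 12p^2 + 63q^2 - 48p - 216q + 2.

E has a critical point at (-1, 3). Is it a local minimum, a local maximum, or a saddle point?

saddle point

The mixed partial ∂²E/∂p∂q is 0, so the Hessian at any point is diag(E_pp, E_qq) = diag(24(3p^2 + 4p - 1), 18(-2q + 7)).
At (-1, 3): H = diag(-48, 18).
The eigenvalues have opposite signs, so H is indefinite: a saddle point.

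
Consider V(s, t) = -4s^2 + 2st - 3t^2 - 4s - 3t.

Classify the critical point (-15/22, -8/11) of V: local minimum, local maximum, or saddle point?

local maximum

The Hessian of V is constant: H = [[-8, 2], [2, -6]].
det(H) = (-8)·(-6) − 2² = 44.
det(H) > 0 and tr(H) = -14 < 0, so H is negative definite and the point is a local maximum.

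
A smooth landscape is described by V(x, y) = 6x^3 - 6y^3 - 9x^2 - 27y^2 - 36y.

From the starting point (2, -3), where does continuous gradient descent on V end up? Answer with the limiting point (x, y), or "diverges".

V is separable, so gradient descent decouples: x follows -∂V/∂x, y follows -∂V/∂y.
∂V/∂x = 18x(x - 1); at x=2 this is 36, so x decreases.
∂V/∂y = -18(y + 1)(y + 2); at y=-3 this is -36, so y increases.
x converges to its nearest critical value 1 (a local min of the x-part); y converges to -2. The iterate converges to (1, -2).

(1, -2)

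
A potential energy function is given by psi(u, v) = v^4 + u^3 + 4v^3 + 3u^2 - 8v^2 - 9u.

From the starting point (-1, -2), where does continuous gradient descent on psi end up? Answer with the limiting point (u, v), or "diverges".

psi is separable, so gradient descent decouples: u follows -∂psi/∂u, v follows -∂psi/∂v.
∂psi/∂u = 3(u - 1)(u + 3); at u=-1 this is -12, so u increases.
∂psi/∂v = 4v(v - 1)(v + 4); at v=-2 this is 48, so v decreases.
u converges to its nearest critical value 1 (a local min of the u-part); v converges to -4. The iterate converges to (1, -4).

(1, -4)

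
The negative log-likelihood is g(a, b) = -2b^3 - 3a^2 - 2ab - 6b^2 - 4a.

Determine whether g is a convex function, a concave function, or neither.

neither

The term -2b^3 is cubic, so the Hessian is not constant.
∂²g/∂b² = -12b - 12, which takes both signs as b varies (negative for sufficiently large b). A diagonal entry of the Hessian changing sign means the Hessian is neither positive- nor negative-semidefinite on all of R^2.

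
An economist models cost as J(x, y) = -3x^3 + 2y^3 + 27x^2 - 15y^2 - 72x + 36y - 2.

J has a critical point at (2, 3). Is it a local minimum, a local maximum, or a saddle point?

The mixed partial ∂²J/∂x∂y is 0, so the Hessian at any point is diag(J_xx, J_yy) = diag(18(-x + 3), 6(2y - 5)).
At (2, 3): H = diag(18, 6).
Both eigenvalues are positive, so H is positive definite: a local minimum.

local minimum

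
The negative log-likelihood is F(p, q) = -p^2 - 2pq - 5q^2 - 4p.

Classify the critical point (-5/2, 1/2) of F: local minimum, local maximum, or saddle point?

local maximum

The Hessian of F is constant: H = [[-2, -2], [-2, -10]].
det(H) = (-2)·(-10) − (-2)² = 16.
det(H) > 0 and tr(H) = -12 < 0, so H is negative definite and the point is a local maximum.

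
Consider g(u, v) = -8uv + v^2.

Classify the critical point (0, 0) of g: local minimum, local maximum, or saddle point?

The Hessian of g is constant: H = [[0, -8], [-8, 2]].
det(H) = 0·2 − (-8)² = -64.
Since det(H) < 0, H is indefinite and the critical point is a saddle point.

saddle point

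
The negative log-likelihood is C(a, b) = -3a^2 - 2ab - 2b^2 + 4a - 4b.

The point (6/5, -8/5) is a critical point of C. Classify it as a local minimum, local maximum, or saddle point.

The Hessian of C is constant: H = [[-6, -2], [-2, -4]].
det(H) = (-6)·(-4) − (-2)² = 20.
det(H) > 0 and tr(H) = -10 < 0, so H is negative definite and the point is a local maximum.

local maximum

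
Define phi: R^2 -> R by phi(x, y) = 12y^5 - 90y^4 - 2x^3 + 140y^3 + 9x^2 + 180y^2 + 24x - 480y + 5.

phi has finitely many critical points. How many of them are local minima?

phi separates as a function of x plus a function of y, so ∇phi=0 decouples.
∂phi/∂x = -6(x - 4)(x + 1) = 0 at x ∈ {-1, 4}; ∂phi/∂y = 60(y - 4)(y - 2)(y - 1)(y + 1) = 0 at y ∈ {-1, 1, 2, 4}.
The Hessian is diagonal: diag(phi_xx, phi_yy). Second derivatives: phi_xx(-1)=30, phi_xx(4)=-30; phi_yy(-1)=-1800, phi_yy(1)=360, phi_yy(2)=-360, phi_yy(4)=1800.
Local minima occur where both diagonal entries positive: (-1, 1), (-1, 4). Count: 2.

2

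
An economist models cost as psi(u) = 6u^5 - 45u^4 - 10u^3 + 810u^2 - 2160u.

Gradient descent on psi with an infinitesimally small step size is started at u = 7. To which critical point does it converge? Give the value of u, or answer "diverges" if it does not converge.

psi'(u) = 30(u - 4)(u - 3)(u - 2)(u + 3), so psi'(7) = 18000.
Gradient descent moves in the -psi' direction, i.e. u is decreasing.
The nearest critical point in that direction is u = 4, where psi'' = 420 > 0 (a local minimum). The iterate converges there.

4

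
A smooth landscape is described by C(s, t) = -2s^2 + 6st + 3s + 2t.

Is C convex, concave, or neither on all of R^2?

C is quadratic, so its Hessian is the constant matrix H = [[-4, 6], [6, 0]].
det(H) = -36, tr(H) = -4.
det(H) < 0, so H is indefinite: neither convex nor concave.

neither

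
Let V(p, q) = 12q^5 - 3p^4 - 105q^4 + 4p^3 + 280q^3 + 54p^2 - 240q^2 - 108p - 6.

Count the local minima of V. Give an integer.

2

V separates as a function of p plus a function of q, so ∇V=0 decouples.
∂V/∂p = -12(p - 3)(p - 1)(p + 3) = 0 at p ∈ {-3, 1, 3}; ∂V/∂q = 60q(q - 4)(q - 2)(q - 1) = 0 at q ∈ {0, 1, 2, 4}.
The Hessian is diagonal: diag(V_pp, V_qq). Second derivatives: V_pp(-3)=-288, V_pp(1)=96, V_pp(3)=-144; V_qq(0)=-480, V_qq(1)=180, V_qq(2)=-240, V_qq(4)=1440.
Local minima occur where both diagonal entries positive: (1, 1), (1, 4). Count: 2.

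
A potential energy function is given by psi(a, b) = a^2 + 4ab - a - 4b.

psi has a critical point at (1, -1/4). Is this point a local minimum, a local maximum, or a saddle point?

saddle point

The Hessian of psi is constant: H = [[2, 4], [4, 0]].
det(H) = 2·0 − 4² = -16.
Since det(H) < 0, H is indefinite and the critical point is a saddle point.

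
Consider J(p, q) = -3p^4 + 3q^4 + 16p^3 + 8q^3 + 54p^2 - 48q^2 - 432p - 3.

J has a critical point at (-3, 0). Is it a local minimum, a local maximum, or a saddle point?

local maximum

The mixed partial ∂²J/∂p∂q is 0, so the Hessian at any point is diag(J_pp, J_qq) = diag(12(-3p^2 + 8p + 9), 12(3q^2 + 4q - 8)).
At (-3, 0): H = diag(-504, -96).
Both eigenvalues are negative, so H is negative definite: a local maximum.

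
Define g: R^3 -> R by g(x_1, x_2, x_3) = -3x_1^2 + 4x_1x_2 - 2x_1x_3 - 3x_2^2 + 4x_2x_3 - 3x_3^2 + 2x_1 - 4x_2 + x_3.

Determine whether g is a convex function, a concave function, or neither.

concave

g is quadratic, so its Hessian is the constant matrix H = [[-6, 4, -2], [4, -6, 4], [-2, 4, -6]].
Leading principal minors: -6, 20, -64.
Signs alternate −, +, − ⇒ H ≺ 0 ⇒ concave.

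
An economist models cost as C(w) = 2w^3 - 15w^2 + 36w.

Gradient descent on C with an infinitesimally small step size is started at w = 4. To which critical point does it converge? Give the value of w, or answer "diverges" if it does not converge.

C'(w) = 6(w - 3)(w - 2), so C'(4) = 12.
Gradient descent moves in the -C' direction, i.e. w is decreasing.
The nearest critical point in that direction is w = 3, where C'' = 6 > 0 (a local minimum). The iterate converges there.

3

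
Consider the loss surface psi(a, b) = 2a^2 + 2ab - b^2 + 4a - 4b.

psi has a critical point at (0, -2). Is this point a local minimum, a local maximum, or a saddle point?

The Hessian of psi is constant: H = [[4, 2], [2, -2]].
det(H) = 4·(-2) − 2² = -12.
Since det(H) < 0, H is indefinite and the critical point is a saddle point.

saddle point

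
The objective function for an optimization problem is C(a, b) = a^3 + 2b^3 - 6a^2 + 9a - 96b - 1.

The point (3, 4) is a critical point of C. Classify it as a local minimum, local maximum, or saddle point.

local minimum

The mixed partial ∂²C/∂a∂b is 0, so the Hessian at any point is diag(C_aa, C_bb) = diag(6(a - 2), 12b).
At (3, 4): H = diag(6, 48).
Both eigenvalues are positive, so H is positive definite: a local minimum.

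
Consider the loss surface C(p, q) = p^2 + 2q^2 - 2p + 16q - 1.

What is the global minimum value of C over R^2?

C(p,q) separates as A(p) + B(q) − 1, so its minimum is min A + min B − 1.
A'(p) = 2p - 2 vanishes at p ∈ {1}; B'(q) = 4q + 16 vanishes at q ∈ {-4}.
Local minima of A (where A''>0): A(1)=-1. Local minima of B: B(-4)=-32.
So the global minimum of C is A(1) + B(-4) − 1 = -1 − 32 − 1 = -34, attained at (1, -4).

-34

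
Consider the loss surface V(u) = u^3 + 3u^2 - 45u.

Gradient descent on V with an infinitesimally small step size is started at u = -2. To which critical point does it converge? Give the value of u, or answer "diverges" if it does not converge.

V'(u) = 3(u - 3)(u + 5), so V'(-2) = -45.
Gradient descent moves in the -V' direction, i.e. u is increasing.
The nearest critical point in that direction is u = 3, where V'' = 24 > 0 (a local minimum). The iterate converges there.

3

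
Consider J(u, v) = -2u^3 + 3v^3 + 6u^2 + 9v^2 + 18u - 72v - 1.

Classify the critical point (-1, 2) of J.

local minimum

The mixed partial ∂²J/∂u∂v is 0, so the Hessian at any point is diag(J_uu, J_vv) = diag(12(-u + 1), 18(v + 1)).
At (-1, 2): H = diag(24, 54).
Both eigenvalues are positive, so H is positive definite: a local minimum.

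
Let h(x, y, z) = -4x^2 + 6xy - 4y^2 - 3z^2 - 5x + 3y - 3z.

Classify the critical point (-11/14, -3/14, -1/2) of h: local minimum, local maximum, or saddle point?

The Hessian is constant: H = [[-8, 6, 0], [6, -8, 0], [0, 0, -6]].
Leading principal minors: Δ₁ = -8, Δ₂ = 28, Δ₃ = -168.
The minors alternate sign starting negative (−, +, −), so H is negative definite: a local maximum.

local maximum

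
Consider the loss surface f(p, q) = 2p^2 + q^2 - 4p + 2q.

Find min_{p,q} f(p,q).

-3

f(p,q) separates as A(p) + B(q), so its minimum is min A + min B.
A'(p) = 4p - 4 vanishes at p ∈ {1}; B'(q) = 2q + 2 vanishes at q ∈ {-1}.
Local minima of A (where A''>0): A(1)=-2. Local minima of B: B(-1)=-1.
So the global minimum of f is A(1) + B(-1) = -2 − 1 = -3, attained at (1, -1).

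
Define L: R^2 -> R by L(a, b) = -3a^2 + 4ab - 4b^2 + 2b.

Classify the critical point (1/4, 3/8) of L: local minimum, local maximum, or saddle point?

local maximum

The Hessian of L is constant: H = [[-6, 4], [4, -8]].
det(H) = (-6)·(-8) − 4² = 32.
det(H) > 0 and tr(H) = -14 < 0, so H is negative definite and the point is a local maximum.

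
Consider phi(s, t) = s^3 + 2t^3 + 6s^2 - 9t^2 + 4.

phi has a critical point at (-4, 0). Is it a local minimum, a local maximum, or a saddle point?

The mixed partial ∂²phi/∂s∂t is 0, so the Hessian at any point is diag(phi_ss, phi_tt) = diag(6(s + 2), 6(2t - 3)).
At (-4, 0): H = diag(-12, -18).
Both eigenvalues are negative, so H is negative definite: a local maximum.

local maximum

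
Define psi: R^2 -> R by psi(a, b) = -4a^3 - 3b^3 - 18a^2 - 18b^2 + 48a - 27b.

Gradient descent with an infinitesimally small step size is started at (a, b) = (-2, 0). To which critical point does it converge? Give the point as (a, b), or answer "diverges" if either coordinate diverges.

psi is separable, so gradient descent decouples: a follows -∂psi/∂a, b follows -∂psi/∂b.
∂psi/∂a = -12(a - 1)(a + 4); at a=-2 this is 72, so a decreases.
∂psi/∂b = -9(b + 1)(b + 3); at b=0 this is -27, so b increases.
The b-coordinate has no critical point in that direction and runs off to infinity.

diverges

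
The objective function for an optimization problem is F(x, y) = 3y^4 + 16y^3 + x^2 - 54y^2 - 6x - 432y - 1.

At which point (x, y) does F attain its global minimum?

(3, 3)

F(x,y) separates as P(x) + Q(y) − 1, so its minimum is min P + min Q − 1.
P'(x) = 2x - 6 vanishes at x ∈ {3}; Q'(y) = 12(y - 3)(y + 3)(y + 4) vanishes at y ∈ {-4, -3, 3}.
Local minima of P (where P''>0): P(3)=-9. Local minima of Q: Q(-4)=608, Q(3)=-1107.
So the global minimum of F is P(3) + Q(3) − 1 = -9 − 1107 − 1 = -1117, attained at (3, 3).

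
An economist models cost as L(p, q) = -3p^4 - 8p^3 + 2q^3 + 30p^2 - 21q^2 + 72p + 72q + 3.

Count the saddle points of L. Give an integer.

3

L separates as a function of p plus a function of q, so ∇L=0 decouples.
∂L/∂p = -12(p - 2)(p + 1)(p + 3) = 0 at p ∈ {-3, -1, 2}; ∂L/∂q = 6(q - 4)(q - 3) = 0 at q ∈ {3, 4}.
The Hessian is diagonal: diag(L_pp, L_qq). Second derivatives: L_pp(-3)=-120, L_pp(-1)=72, L_pp(2)=-180; L_qq(3)=-6, L_qq(4)=6.
Saddle points occur where the two diagonal entries have opposite signs: (-3, 4), (-1, 3), (2, 4). Count: 3.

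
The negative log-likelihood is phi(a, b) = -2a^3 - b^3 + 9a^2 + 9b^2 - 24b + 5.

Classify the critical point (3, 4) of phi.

The mixed partial ∂²phi/∂a∂b is 0, so the Hessian at any point is diag(phi_aa, phi_bb) = diag(6(-2a + 3), 6(-b + 3)).
At (3, 4): H = diag(-18, -6).
Both eigenvalues are negative, so H is negative definite: a local maximum.

local maximum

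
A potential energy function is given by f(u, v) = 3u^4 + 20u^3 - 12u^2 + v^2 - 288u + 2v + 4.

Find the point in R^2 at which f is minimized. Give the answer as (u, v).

f(u,v) separates as P(u) + Q(v) + 4, so its minimum is min P + min Q + 4.
P'(u) = 12(u - 2)(u + 3)(u + 4) vanishes at u ∈ {-4, -3, 2}; Q'(v) = 2v + 2 vanishes at v ∈ {-1}.
Local minima of P (where P''>0): P(-4)=448, P(2)=-416. Local minima of Q: Q(-1)=-1.
So the global minimum of f is P(2) + Q(-1) + 4 = -416 − 1 + 4 = -413, attained at (2, -1).

(2, -1)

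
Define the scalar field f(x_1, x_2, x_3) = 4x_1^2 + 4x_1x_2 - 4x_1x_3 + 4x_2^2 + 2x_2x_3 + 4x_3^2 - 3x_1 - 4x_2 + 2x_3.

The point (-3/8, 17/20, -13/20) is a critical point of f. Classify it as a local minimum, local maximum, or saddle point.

The Hessian is constant: H = [[8, 4, -4], [4, 8, 2], [-4, 2, 8]].
Leading principal minors: Δ₁ = 8, Δ₂ = 48, Δ₃ = 160.
All leading minors are positive, so H is positive definite: a local minimum.

local minimum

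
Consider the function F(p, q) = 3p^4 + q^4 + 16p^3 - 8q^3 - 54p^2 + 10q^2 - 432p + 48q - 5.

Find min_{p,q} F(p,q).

-1141

F(p,q) separates as A(p) + B(q) − 5, so its minimum is min A + min B − 5.
A'(p) = 12(p - 3)(p + 3)(p + 4) vanishes at p ∈ {-4, -3, 3}; B'(q) = 4(q - 4)(q - 3)(q + 1) vanishes at q ∈ {-1, 3, 4}.
Local minima of A (where A''>0): A(-4)=608, A(3)=-1107. Local minima of B: B(-1)=-29, B(4)=96.
So the global minimum of F is A(3) + B(-1) − 5 = -1107 − 29 − 5 = -1141, attained at (3, -1).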